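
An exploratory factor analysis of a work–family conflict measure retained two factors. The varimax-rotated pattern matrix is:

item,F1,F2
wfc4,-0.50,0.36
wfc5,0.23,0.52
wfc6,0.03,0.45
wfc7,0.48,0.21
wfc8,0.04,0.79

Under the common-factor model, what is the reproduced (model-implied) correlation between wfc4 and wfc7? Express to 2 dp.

r̂ = Σ λ_i·λ_j across factors = (-0.50)(0.48) + (0.36)(0.21)
  = -0.2400 +0.0756 = -0.1644

-0.16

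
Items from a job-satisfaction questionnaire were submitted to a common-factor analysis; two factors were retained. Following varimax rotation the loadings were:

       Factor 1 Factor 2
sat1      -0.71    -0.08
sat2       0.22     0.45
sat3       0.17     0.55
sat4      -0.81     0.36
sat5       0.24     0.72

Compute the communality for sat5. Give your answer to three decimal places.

h² = 0.24² + 0.72² = 0.0576 + 0.5184 = 0.5760

0.576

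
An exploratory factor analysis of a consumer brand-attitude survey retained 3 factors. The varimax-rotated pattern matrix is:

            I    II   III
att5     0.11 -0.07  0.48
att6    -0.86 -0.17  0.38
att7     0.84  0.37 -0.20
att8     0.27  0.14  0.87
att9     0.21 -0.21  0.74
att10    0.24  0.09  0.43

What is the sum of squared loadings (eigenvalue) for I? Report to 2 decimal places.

1.63

SS loadings for I = 0.11² + (-0.86)² + 0.84² + 0.27² + 0.21² + 0.24² = 0.0121 + 0.7396 + 0.7056 + 0.0729 + 0.0441 + 0.0576 = 1.6319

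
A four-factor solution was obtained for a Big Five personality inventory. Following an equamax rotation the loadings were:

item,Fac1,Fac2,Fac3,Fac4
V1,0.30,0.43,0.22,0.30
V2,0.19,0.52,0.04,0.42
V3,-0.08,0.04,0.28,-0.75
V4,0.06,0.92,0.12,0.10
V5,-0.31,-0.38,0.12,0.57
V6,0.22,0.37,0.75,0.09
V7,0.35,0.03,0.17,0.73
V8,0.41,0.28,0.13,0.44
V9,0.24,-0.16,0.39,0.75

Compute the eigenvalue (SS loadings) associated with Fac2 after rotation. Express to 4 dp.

SS loadings for Fac2 = 0.43² + 0.52² + 0.04² + 0.92² + (-0.38)² + 0.37² + 0.03² + 0.28² + (-0.16)² = 0.1849 + 0.2704 + 0.0016 + 0.8464 + 0.1444 + 0.1369 + 0.0009 + 0.0784 + 0.0256 = 1.6895

1.6895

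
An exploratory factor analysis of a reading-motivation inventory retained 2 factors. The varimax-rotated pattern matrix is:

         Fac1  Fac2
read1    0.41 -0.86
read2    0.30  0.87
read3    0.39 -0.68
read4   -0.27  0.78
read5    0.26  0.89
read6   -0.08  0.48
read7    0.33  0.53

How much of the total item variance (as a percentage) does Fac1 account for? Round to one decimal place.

SS loadings for Fac1 = 0.41² + 0.30² + 0.39² + (-0.27)² + 0.26² + (-0.08)² + 0.33² = 0.6660
With 7 standardized items, total variance = 7. Proportion = 0.6660/7 = 0.0951 → 9.51%.

9.5%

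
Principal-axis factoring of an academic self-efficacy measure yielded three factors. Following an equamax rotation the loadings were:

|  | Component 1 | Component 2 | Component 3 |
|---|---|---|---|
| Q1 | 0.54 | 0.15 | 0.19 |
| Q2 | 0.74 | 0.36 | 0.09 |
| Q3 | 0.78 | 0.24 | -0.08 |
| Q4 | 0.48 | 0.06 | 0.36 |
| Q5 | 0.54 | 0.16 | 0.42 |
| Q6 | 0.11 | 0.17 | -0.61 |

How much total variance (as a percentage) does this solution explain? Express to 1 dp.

49.6%

SS loadings by factor: 1.9817, 0.2678, 0.7287; total = 2.9782.
Total variance with 6 standardized items is 6, so the solution explains 2.9782/6 = 0.4964 = 49.64%.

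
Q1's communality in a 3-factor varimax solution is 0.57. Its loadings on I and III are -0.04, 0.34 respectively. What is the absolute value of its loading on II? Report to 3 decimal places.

0.673

Under orthogonal rotation h² = Σλ², so λ_II² = h² − (0.1172) = 0.57 − 0.1172 = 0.4528.
|λ| = √0.4528 = 0.6729.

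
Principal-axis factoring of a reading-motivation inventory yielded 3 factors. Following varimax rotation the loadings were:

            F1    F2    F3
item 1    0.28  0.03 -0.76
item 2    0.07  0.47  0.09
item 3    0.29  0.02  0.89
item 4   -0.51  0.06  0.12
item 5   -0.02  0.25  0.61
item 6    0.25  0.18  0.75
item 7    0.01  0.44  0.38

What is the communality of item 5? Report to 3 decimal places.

h² = (-0.02)² + 0.25² + 0.61² = 0.0004 + 0.0625 + 0.3721 = 0.4350

0.435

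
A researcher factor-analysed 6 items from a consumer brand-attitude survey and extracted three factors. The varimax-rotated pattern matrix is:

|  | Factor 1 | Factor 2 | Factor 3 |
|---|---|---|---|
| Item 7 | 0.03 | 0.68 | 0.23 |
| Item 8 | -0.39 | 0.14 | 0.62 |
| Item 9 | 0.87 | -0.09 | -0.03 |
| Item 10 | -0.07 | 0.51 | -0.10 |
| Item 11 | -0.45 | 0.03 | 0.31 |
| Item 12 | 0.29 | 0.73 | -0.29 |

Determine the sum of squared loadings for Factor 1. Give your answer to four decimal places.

1.2014

SS loadings for Factor 1 = 0.03² + (-0.39)² + 0.87² + (-0.07)² + (-0.45)² + 0.29² = 0.0009 + 0.1521 + 0.7569 + 0.0049 + 0.2025 + 0.0841 = 1.2014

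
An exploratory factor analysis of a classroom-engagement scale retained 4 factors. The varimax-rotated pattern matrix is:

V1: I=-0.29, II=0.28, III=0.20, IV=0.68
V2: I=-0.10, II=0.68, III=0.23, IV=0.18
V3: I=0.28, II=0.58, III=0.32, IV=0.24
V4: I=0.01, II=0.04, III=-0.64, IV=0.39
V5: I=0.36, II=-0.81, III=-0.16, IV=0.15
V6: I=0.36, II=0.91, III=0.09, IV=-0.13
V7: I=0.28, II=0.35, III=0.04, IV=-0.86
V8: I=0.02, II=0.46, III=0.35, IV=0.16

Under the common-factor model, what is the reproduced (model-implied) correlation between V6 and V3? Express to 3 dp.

r̂ = Σ λ_i·λ_j across factors = (0.36)(0.28) + (0.91)(0.58) + (0.09)(0.32) + (-0.13)(0.24)
  = +0.1008 +0.5278 +0.0288 -0.0312 = 0.6262

0.626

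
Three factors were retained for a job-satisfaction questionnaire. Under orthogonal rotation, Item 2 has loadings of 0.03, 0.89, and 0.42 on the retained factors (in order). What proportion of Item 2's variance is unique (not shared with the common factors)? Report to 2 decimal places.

h² = 0.03² + 0.89² + 0.42² = 0.0009 + 0.7921 + 0.1764 = 0.9694
Uniqueness u² = 1 − h² = 1 − 0.9694 = 0.0306

0.03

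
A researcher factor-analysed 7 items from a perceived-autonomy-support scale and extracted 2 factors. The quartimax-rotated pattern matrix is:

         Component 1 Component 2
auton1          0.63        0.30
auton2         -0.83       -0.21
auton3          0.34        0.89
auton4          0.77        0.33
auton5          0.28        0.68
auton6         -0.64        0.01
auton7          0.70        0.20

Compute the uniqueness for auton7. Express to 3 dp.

h² = 0.70² + 0.20² = 0.4900 + 0.0400 = 0.5300
Uniqueness u² = 1 − h² = 1 − 0.5300 = 0.4700

0.470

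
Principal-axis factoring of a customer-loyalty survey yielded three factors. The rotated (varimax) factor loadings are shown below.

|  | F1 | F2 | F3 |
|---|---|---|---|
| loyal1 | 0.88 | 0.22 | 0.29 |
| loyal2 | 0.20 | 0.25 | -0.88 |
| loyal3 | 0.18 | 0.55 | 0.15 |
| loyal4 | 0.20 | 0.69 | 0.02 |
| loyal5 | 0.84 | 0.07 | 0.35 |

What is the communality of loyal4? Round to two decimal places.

h² = 0.20² + 0.69² + 0.02² = 0.0400 + 0.4761 + 0.0004 = 0.5165

0.52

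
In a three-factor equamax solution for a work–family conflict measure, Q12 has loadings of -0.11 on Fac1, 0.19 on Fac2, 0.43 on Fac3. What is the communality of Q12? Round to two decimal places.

0.23

h² = (-0.11)² + 0.19² + 0.43² = 0.0121 + 0.0361 + 0.1849 = 0.2331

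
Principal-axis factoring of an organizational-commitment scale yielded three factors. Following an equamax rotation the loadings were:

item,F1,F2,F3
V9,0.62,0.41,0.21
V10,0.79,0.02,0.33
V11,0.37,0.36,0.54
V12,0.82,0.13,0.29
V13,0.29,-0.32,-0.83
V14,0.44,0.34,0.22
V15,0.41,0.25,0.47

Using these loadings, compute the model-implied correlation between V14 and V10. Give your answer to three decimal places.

r̂ = Σ λ_i·λ_j across factors = (0.44)(0.79) + (0.34)(0.02) + (0.22)(0.33)
  = +0.3476 +0.0068 +0.0726 = 0.4270

0.427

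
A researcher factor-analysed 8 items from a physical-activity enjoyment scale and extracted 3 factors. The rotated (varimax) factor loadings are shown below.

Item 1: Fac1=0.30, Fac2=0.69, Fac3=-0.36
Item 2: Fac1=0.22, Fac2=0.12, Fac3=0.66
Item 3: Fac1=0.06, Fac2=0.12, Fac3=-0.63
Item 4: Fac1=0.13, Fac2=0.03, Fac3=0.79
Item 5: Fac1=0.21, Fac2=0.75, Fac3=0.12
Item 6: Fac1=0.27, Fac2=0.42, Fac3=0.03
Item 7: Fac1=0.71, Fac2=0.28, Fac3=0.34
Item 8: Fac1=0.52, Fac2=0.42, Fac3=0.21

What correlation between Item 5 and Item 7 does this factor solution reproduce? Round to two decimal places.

0.40

r̂ = Σ λ_i·λ_j across factors = (0.21)(0.71) + (0.75)(0.28) + (0.12)(0.34)
  = +0.1491 +0.2100 +0.0408 = 0.3999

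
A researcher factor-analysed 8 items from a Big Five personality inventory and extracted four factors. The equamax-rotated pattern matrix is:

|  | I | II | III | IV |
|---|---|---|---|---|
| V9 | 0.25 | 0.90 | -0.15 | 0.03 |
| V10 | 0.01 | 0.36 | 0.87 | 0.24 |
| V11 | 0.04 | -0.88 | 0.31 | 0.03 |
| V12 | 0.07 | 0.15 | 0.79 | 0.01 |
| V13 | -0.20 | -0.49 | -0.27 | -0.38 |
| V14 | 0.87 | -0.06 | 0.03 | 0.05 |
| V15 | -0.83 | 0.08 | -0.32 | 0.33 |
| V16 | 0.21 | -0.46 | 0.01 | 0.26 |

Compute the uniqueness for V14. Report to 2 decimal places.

h² = 0.87² + (-0.06)² + 0.03² + 0.05² = 0.7569 + 0.0036 + 0.0009 + 0.0025 = 0.7639
Uniqueness u² = 1 − h² = 1 − 0.7639 = 0.2361

0.24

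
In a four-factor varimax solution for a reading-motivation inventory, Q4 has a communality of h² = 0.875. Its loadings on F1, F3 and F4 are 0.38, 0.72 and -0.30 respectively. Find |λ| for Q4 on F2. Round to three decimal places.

0.350

Under orthogonal rotation h² = Σλ², so λ_F2² = h² − (0.7528) = 0.875 − 0.7528 = 0.1222.
|λ| = √0.1222 = 0.3496.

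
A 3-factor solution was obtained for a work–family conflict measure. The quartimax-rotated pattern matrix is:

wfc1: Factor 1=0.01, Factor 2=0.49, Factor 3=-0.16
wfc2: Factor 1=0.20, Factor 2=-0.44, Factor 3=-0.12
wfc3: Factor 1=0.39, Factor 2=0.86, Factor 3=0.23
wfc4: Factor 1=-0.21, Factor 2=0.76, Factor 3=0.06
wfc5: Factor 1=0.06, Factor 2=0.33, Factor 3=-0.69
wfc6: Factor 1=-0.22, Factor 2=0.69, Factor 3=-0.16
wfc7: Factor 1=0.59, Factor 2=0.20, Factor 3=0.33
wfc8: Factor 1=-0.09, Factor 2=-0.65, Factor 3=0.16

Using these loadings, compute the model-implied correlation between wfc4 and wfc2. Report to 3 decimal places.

-0.384

r̂ = Σ λ_i·λ_j across factors = (-0.21)(0.20) + (0.76)(-0.44) + (0.06)(-0.12)
  = -0.0420 -0.3344 -0.0072 = -0.3836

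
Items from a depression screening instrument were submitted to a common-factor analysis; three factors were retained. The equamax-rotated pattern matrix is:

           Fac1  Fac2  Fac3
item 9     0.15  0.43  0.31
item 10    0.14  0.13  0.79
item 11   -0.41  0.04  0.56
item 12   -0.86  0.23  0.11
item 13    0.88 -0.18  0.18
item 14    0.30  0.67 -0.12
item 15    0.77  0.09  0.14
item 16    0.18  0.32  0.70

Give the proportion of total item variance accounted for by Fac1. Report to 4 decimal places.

0.3049

SS loadings for Fac1 = 0.15² + 0.14² + (-0.41)² + (-0.86)² + 0.88² + 0.30² + 0.77² + 0.18² = 2.4395
Proportion of variance = 2.4395 / 8 = 0.3049.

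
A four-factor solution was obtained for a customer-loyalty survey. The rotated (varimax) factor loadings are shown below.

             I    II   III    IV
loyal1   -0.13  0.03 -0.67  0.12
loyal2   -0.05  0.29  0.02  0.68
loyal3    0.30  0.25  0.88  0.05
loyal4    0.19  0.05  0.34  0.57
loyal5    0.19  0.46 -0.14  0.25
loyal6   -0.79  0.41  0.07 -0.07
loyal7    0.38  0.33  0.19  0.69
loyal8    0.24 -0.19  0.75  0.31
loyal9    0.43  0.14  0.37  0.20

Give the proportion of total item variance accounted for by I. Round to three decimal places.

0.133

SS loadings for I = (-0.13)² + (-0.05)² + 0.30² + 0.19² + 0.19² + (-0.79)² + 0.38² + 0.24² + 0.43² = 1.1926
Proportion of variance = 1.1926 / 9 = 0.1325.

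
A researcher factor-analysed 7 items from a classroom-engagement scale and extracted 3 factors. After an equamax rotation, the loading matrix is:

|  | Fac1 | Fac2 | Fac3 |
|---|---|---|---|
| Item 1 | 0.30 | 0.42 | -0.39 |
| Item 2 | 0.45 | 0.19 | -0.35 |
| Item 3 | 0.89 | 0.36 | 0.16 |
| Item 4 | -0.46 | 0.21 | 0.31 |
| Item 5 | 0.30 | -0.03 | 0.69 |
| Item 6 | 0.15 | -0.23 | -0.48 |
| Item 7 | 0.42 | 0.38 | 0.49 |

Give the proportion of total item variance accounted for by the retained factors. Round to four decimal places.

SS loadings by factor: 1.5851, 0.5844, 1.3429; total = 3.5124.
Total variance with 7 standardized items is 7, so the solution explains 3.5124/7 = 0.5018.

0.5018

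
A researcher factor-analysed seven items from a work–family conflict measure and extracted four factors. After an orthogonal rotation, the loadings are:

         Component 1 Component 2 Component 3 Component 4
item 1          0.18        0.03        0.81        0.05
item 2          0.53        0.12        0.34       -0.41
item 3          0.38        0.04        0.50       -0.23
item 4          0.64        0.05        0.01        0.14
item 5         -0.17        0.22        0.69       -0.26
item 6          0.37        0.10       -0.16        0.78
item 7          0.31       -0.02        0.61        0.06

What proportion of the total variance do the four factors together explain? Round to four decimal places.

0.5751

SS loadings by factor: 1.1292, 0.0782, 1.8956, 0.9227; total = 4.0257.
Total variance with 7 standardized items is 7, so the solution explains 4.0257/7 = 0.5751.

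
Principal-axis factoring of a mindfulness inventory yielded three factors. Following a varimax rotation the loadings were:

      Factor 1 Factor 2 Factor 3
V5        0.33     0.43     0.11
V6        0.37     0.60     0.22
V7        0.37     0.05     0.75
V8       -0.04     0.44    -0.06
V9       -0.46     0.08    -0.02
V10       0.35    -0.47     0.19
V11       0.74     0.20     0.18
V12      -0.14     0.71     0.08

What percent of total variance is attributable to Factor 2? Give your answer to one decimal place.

SS loadings for Factor 2 = 0.43² + 0.60² + 0.05² + 0.44² + 0.08² + (-0.47)² + 0.20² + 0.71² = 1.5124
With 8 standardized items, total variance = 8. Proportion = 1.5124/8 = 0.1890 → 18.91%.

18.9%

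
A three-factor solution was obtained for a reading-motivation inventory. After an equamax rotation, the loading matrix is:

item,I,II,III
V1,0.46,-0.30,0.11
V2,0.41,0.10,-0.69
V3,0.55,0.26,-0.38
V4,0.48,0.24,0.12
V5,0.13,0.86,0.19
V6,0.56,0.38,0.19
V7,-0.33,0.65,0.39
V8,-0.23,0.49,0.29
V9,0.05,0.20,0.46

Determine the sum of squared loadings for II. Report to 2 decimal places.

1.81

SS loadings for II = (-0.30)² + 0.10² + 0.26² + 0.24² + 0.86² + 0.38² + 0.65² + 0.49² + 0.20² = 0.0900 + 0.0100 + 0.0676 + 0.0576 + 0.7396 + 0.1444 + 0.4225 + 0.2401 + 0.0400 = 1.8118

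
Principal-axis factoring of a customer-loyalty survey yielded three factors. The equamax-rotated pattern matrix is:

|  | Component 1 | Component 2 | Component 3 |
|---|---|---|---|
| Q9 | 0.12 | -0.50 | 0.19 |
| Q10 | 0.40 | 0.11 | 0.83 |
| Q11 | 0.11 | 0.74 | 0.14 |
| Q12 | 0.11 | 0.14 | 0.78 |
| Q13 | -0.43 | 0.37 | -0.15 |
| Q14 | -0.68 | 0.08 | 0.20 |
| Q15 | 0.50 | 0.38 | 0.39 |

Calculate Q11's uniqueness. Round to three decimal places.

h² = 0.11² + 0.74² + 0.14² = 0.0121 + 0.5476 + 0.0196 = 0.5793
Uniqueness u² = 1 − h² = 1 − 0.5793 = 0.4207

0.421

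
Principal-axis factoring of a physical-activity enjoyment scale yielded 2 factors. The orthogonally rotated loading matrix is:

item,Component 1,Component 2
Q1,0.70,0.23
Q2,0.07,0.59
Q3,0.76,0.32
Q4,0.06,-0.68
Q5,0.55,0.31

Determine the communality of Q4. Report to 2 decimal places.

0.47

h² = 0.06² + (-0.68)² = 0.0036 + 0.4624 = 0.4660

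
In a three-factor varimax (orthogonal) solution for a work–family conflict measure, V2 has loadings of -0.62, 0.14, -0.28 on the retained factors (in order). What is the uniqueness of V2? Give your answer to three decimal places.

0.518

h² = (-0.62)² + 0.14² + (-0.28)² = 0.3844 + 0.0196 + 0.0784 = 0.4824
Uniqueness u² = 1 − h² = 1 − 0.4824 = 0.5176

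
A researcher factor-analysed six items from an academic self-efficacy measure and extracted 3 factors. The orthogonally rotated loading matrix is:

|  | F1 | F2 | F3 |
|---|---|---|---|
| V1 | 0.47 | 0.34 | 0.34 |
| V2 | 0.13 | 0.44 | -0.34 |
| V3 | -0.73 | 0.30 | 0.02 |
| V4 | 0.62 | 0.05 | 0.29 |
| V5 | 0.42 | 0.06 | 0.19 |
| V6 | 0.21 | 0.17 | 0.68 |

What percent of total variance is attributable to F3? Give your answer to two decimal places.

13.57%

SS loadings for F3 = 0.34² + (-0.34)² + 0.02² + 0.29² + 0.19² + 0.68² = 0.8142
With 6 standardized items, total variance = 6. Proportion = 0.8142/6 = 0.1357 → 13.57%.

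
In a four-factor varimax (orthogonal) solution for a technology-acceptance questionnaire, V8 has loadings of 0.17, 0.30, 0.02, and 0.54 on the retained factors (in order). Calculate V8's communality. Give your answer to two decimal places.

h² = 0.17² + 0.30² + 0.02² + 0.54² = 0.0289 + 0.0900 + 0.0004 + 0.2916 = 0.4109

0.41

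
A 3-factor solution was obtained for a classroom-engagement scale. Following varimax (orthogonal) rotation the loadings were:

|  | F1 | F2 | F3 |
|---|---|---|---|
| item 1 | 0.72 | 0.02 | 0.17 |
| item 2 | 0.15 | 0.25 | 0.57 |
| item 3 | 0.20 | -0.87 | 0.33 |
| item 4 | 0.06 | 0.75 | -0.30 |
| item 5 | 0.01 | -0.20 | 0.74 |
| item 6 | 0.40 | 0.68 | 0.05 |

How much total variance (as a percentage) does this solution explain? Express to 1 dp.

62.2%

SS loadings by factor: 0.7446, 1.8847, 1.1028; total = 3.7321.
Total variance with 6 standardized items is 6, so the solution explains 3.7321/6 = 0.6220 = 62.20%.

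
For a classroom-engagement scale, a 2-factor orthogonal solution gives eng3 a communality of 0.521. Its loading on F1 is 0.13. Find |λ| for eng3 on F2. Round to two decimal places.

Under orthogonal rotation h² = Σλ², so λ_F2² = h² − (0.0169) = 0.521 − 0.0169 = 0.5041.
|λ| = √0.5041 = 0.7100.

0.71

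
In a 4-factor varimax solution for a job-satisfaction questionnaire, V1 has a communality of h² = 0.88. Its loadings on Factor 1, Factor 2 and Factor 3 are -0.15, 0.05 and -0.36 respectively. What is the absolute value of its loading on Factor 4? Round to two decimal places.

Under orthogonal rotation h² = Σλ², so λ_Factor 4² = h² − (0.1546) = 0.88 − 0.1546 = 0.7254.
|λ| = √0.7254 = 0.8517.

0.85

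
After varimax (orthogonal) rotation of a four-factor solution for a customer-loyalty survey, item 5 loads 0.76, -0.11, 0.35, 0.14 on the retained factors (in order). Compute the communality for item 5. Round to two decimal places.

0.73

h² = 0.76² + (-0.11)² + 0.35² + 0.14² = 0.5776 + 0.0121 + 0.1225 + 0.0196 = 0.7318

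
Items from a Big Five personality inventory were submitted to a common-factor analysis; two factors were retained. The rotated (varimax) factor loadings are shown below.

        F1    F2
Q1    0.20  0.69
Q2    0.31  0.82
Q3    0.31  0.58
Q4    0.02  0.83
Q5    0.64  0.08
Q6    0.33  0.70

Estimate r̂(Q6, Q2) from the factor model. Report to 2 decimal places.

r̂ = Σ λ_i·λ_j across factors = (0.33)(0.31) + (0.70)(0.82)
  = +0.1023 +0.5740 = 0.6763

0.68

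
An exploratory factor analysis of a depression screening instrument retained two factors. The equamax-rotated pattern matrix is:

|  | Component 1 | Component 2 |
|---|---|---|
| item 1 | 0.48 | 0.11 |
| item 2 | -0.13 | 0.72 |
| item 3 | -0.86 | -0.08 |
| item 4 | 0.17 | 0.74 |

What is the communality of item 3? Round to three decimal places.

h² = (-0.86)² + (-0.08)² = 0.7396 + 0.0064 = 0.7460

0.746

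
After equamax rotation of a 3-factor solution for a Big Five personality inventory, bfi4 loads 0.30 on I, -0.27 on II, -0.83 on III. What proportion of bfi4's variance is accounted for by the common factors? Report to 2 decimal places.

0.85

h² = 0.30² + (-0.27)² + (-0.83)² = 0.0900 + 0.0729 + 0.6889 = 0.8518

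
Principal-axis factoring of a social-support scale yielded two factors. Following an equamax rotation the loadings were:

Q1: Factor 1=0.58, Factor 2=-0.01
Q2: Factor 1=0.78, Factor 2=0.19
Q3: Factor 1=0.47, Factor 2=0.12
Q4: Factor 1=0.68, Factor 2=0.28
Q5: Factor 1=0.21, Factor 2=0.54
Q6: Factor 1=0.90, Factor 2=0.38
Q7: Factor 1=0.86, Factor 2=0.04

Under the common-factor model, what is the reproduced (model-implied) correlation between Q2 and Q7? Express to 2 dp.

0.68

r̂ = Σ λ_i·λ_j across factors = (0.78)(0.86) + (0.19)(0.04)
  = +0.6708 +0.0076 = 0.6784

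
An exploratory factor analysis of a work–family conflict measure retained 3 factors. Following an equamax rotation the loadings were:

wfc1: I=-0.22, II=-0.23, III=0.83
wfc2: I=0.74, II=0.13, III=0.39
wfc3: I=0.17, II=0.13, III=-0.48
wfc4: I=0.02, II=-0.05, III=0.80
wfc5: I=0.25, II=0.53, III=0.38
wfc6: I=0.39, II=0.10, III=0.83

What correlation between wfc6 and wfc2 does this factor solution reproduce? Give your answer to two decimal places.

r̂ = Σ λ_i·λ_j across factors = (0.39)(0.74) + (0.10)(0.13) + (0.83)(0.39)
  = +0.2886 +0.0130 +0.3237 = 0.6253

0.63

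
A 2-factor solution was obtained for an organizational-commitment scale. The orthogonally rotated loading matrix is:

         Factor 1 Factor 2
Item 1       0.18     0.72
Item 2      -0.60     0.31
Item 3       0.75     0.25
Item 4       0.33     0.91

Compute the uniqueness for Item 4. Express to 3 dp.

0.063

h² = 0.33² + 0.91² = 0.1089 + 0.8281 = 0.9370
Uniqueness u² = 1 − h² = 1 − 0.9370 = 0.0630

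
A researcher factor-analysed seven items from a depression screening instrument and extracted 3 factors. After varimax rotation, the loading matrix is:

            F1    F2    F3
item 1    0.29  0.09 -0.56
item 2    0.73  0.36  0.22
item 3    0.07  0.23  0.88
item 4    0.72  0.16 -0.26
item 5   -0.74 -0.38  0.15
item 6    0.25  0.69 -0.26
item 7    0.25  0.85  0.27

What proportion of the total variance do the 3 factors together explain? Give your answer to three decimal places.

SS loadings by factor: 1.8129, 1.5592, 1.3670; total = 4.7391.
Total variance with 7 standardized items is 7, so the solution explains 4.7391/7 = 0.6770.

0.677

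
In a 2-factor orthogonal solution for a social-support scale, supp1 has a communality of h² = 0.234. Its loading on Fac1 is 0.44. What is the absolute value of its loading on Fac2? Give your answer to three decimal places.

Under orthogonal rotation h² = Σλ², so λ_Fac2² = h² − (0.1936) = 0.234 − 0.1936 = 0.0404.
|λ| = √0.0404 = 0.2010.

0.201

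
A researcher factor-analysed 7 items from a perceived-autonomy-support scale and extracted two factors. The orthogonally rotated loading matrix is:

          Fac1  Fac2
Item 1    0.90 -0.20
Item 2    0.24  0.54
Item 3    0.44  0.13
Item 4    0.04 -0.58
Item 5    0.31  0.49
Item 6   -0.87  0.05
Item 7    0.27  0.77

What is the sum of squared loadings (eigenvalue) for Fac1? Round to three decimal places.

SS loadings for Fac1 = 0.90² + 0.24² + 0.44² + 0.04² + 0.31² + (-0.87)² + 0.27² = 0.8100 + 0.0576 + 0.1936 + 0.0016 + 0.0961 + 0.7569 + 0.0729 = 1.9887

1.989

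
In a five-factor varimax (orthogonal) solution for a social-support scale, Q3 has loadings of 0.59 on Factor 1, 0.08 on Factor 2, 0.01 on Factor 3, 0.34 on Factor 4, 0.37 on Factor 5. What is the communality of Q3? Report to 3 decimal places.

h² = 0.59² + 0.08² + 0.01² + 0.34² + 0.37² = 0.3481 + 0.0064 + 0.0001 + 0.1156 + 0.1369 = 0.6071

0.607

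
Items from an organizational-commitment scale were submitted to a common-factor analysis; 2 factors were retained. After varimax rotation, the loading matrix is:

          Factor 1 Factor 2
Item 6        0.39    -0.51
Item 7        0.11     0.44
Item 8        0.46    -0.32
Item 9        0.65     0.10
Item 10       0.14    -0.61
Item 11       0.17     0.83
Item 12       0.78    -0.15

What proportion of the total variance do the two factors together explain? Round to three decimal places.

SS loadings by factor: 1.4552, 1.6496; total = 3.1048.
Total variance with 7 standardized items is 7, so the solution explains 3.1048/7 = 0.4435.

0.444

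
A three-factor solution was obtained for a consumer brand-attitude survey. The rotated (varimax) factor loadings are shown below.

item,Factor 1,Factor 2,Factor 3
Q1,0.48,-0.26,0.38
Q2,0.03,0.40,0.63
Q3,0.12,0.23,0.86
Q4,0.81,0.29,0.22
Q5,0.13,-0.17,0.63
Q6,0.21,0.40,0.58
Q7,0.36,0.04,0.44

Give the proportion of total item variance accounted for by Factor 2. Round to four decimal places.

0.0793

SS loadings for Factor 2 = (-0.26)² + 0.40² + 0.23² + 0.29² + (-0.17)² + 0.40² + 0.04² = 0.5551
Proportion of variance = 0.5551 / 7 = 0.0793.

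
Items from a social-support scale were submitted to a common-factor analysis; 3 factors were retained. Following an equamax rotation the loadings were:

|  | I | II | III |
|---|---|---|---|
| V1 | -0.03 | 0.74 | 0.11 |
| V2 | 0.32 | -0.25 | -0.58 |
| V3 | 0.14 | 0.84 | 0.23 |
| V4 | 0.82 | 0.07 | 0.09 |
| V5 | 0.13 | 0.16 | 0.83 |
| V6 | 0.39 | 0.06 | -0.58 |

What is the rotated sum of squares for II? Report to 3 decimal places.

SS loadings for II = 0.74² + (-0.25)² + 0.84² + 0.07² + 0.16² + 0.06² = 0.5476 + 0.0625 + 0.7056 + 0.0049 + 0.0256 + 0.0036 = 1.3498

1.350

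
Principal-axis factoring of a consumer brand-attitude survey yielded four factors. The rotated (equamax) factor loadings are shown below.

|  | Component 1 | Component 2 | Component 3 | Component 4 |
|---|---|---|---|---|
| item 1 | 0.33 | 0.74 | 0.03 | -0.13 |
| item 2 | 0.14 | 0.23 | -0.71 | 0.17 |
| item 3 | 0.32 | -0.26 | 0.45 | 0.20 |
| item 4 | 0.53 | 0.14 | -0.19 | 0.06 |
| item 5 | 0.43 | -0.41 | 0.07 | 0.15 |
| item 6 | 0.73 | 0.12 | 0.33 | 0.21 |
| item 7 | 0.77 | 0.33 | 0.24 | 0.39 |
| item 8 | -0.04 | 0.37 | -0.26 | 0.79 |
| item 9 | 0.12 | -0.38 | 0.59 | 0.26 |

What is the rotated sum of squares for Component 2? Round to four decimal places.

SS loadings for Component 2 = 0.74² + 0.23² + (-0.26)² + 0.14² + (-0.41)² + 0.12² + 0.33² + 0.37² + (-0.38)² = 0.5476 + 0.0529 + 0.0676 + 0.0196 + 0.1681 + 0.0144 + 0.1089 + 0.1369 + 0.1444 = 1.2604

1.2604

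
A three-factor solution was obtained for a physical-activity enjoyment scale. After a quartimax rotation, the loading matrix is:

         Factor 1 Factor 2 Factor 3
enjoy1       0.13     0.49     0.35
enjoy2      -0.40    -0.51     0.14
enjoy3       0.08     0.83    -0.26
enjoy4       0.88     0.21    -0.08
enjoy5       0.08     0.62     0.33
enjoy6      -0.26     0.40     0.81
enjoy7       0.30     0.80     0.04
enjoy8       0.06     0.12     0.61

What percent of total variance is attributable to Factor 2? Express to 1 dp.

SS loadings for Factor 2 = 0.49² + (-0.51)² + 0.83² + 0.21² + 0.62² + 0.40² + 0.80² + 0.12² = 2.4320
With 8 standardized items, total variance = 8. Proportion = 2.4320/8 = 0.3040 → 30.40%.

30.4%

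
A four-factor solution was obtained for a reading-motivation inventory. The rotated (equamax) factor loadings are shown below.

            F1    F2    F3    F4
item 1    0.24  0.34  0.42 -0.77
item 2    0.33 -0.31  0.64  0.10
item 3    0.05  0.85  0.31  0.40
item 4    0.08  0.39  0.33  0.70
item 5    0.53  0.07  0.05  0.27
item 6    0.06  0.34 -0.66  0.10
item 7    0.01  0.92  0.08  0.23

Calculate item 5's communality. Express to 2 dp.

h² = 0.53² + 0.07² + 0.05² + 0.27² = 0.2809 + 0.0049 + 0.0025 + 0.0729 = 0.3612

0.36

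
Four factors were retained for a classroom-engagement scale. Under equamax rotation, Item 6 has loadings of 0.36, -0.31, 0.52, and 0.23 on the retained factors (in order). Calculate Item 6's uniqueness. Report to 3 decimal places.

h² = 0.36² + (-0.31)² + 0.52² + 0.23² = 0.1296 + 0.0961 + 0.2704 + 0.0529 = 0.5490
Uniqueness u² = 1 − h² = 1 − 0.5490 = 0.4510

0.451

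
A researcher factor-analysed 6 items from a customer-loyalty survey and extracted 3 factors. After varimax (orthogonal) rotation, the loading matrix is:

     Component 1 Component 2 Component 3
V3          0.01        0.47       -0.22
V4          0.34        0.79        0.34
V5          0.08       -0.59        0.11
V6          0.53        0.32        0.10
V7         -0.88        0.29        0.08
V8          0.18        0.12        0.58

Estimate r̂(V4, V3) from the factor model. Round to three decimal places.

r̂ = Σ λ_i·λ_j across factors = (0.34)(0.01) + (0.79)(0.47) + (0.34)(-0.22)
  = +0.0034 +0.3713 -0.0748 = 0.2999

0.300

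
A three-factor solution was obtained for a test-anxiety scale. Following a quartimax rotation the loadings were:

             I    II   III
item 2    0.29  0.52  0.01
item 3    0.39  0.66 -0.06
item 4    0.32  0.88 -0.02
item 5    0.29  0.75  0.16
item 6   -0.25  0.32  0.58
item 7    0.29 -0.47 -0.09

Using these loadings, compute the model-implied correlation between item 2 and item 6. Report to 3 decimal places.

0.100

r̂ = Σ λ_i·λ_j across factors = (0.29)(-0.25) + (0.52)(0.32) + (0.01)(0.58)
  = -0.0725 +0.1664 +0.0058 = 0.0997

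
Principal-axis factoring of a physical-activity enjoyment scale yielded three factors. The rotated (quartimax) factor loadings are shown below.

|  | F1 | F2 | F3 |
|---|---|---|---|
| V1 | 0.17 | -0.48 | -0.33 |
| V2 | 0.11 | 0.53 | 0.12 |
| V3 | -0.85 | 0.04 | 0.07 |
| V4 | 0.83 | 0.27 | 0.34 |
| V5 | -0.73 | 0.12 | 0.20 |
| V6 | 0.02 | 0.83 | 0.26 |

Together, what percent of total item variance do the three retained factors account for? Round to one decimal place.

60.4%

Communalities: 0.3682, 0.3074, 0.7290, 0.8774, 0.5873, 0.7569; Σh² = 3.6262.
Total variance with 6 standardized items is 6, so the solution explains 3.6262/6 = 0.6044 = 60.44%.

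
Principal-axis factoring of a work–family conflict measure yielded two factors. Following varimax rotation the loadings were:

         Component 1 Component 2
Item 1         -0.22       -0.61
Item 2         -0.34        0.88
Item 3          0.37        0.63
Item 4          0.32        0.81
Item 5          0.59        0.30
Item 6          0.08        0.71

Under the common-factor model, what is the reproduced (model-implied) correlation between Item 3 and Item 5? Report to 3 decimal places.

0.407

r̂ = Σ λ_i·λ_j across factors = (0.37)(0.59) + (0.63)(0.30)
  = +0.2183 +0.1890 = 0.4073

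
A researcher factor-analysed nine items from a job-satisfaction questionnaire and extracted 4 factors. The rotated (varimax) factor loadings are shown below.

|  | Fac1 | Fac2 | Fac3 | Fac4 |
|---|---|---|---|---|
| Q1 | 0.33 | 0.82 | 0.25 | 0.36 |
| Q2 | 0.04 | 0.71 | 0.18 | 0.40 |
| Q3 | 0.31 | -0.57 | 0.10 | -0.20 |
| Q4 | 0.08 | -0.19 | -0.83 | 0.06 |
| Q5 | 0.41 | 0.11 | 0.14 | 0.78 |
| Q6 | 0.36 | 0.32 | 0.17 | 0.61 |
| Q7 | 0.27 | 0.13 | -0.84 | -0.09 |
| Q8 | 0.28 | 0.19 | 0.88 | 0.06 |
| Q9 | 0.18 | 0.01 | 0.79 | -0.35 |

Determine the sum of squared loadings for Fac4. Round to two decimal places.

SS loadings for Fac4 = 0.36² + 0.40² + (-0.20)² + 0.06² + 0.78² + 0.61² + (-0.09)² + 0.06² + (-0.35)² = 0.1296 + 0.1600 + 0.0400 + 0.0036 + 0.6084 + 0.3721 + 0.0081 + 0.0036 + 0.1225 = 1.4479

1.45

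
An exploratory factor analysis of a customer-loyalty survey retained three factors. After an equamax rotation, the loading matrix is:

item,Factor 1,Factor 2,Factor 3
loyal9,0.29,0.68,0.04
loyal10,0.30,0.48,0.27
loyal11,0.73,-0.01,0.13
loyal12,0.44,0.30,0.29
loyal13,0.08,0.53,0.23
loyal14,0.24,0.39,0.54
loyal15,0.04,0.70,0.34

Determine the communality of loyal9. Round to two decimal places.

h² = 0.29² + 0.68² + 0.04² = 0.0841 + 0.4624 + 0.0016 = 0.5481

0.55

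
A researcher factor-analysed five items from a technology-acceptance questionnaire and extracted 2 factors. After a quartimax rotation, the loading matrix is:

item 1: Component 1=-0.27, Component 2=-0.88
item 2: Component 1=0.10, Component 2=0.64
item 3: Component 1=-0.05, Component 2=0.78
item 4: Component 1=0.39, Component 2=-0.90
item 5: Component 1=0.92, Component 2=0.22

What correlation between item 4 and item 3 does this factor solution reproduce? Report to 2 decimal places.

-0.72

r̂ = Σ λ_i·λ_j across factors = (0.39)(-0.05) + (-0.90)(0.78)
  = -0.0195 -0.7020 = -0.7215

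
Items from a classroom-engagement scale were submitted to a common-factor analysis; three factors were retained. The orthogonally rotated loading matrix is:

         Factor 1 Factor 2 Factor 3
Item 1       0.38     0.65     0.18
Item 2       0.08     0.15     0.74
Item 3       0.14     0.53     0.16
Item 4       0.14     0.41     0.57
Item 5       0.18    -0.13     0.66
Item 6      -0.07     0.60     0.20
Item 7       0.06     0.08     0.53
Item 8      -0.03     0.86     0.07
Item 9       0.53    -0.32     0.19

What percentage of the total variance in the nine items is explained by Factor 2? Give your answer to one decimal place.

SS loadings for Factor 2 = 0.65² + 0.15² + 0.53² + 0.41² + (-0.13)² + 0.60² + 0.08² + 0.86² + (-0.32)² = 2.1193
With 9 standardized items, total variance = 9. Proportion = 2.1193/9 = 0.2355 → 23.55%.

23.5%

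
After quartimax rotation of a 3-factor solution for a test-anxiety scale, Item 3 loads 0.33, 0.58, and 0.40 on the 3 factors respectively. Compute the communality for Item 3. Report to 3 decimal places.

0.605

h² = 0.33² + 0.58² + 0.40² = 0.1089 + 0.3364 + 0.1600 = 0.6053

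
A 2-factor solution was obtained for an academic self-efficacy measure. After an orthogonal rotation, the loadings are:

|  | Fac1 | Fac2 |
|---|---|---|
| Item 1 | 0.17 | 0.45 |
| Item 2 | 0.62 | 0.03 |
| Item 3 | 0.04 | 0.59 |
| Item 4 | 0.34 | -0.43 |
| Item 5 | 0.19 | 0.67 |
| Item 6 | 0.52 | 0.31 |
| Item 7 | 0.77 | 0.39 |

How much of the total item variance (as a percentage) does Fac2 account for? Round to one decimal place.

SS loadings for Fac2 = 0.45² + 0.03² + 0.59² + (-0.43)² + 0.67² + 0.31² + 0.39² = 1.4335
With 7 standardized items, total variance = 7. Proportion = 1.4335/7 = 0.2048 → 20.48%.

20.5%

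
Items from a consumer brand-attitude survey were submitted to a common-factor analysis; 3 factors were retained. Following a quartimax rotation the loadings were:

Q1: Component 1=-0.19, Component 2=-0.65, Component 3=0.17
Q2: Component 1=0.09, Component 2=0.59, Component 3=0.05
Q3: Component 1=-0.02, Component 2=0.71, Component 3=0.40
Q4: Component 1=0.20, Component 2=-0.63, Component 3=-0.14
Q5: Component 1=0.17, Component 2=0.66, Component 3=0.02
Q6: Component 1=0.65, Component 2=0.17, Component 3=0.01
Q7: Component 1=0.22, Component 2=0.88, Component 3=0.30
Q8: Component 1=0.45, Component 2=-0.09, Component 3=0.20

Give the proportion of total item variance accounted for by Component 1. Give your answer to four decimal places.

SS loadings for Component 1 = (-0.19)² + 0.09² + (-0.02)² + 0.20² + 0.17² + 0.65² + 0.22² + 0.45² = 0.7869
Proportion of variance = 0.7869 / 8 = 0.0984.

0.0984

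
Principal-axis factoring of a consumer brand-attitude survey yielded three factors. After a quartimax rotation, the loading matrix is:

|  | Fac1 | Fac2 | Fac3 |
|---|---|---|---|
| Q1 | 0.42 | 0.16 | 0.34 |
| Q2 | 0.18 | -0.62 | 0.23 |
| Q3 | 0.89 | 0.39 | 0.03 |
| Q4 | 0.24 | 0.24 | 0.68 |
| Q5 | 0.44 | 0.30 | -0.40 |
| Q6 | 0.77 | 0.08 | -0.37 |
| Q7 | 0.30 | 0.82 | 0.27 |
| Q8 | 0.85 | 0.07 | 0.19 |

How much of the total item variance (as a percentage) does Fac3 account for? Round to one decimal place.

SS loadings for Fac3 = 0.34² + 0.23² + 0.03² + 0.68² + (-0.40)² + (-0.37)² + 0.27² + 0.19² = 1.0377
With 8 standardized items, total variance = 8. Proportion = 1.0377/8 = 0.1297 → 12.97%.

13.0%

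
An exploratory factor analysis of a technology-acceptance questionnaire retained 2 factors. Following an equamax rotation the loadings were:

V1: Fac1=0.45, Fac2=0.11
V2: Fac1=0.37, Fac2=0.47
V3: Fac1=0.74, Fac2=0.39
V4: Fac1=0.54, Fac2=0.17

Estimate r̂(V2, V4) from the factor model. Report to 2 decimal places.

0.28

r̂ = Σ λ_i·λ_j across factors = (0.37)(0.54) + (0.47)(0.17)
  = +0.1998 +0.0799 = 0.2797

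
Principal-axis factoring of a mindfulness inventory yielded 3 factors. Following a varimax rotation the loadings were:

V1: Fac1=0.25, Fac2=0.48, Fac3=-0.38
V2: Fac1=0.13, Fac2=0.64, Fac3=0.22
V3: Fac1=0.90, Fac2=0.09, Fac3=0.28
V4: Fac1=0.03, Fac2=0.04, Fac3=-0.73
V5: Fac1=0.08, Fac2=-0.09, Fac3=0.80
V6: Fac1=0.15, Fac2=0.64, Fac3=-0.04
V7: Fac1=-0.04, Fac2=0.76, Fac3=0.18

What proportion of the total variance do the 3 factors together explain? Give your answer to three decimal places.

SS loadings by factor: 0.9208, 1.6450, 1.4781; total = 4.0439.
Total variance with 7 standardized items is 7, so the solution explains 4.0439/7 = 0.5777.

0.578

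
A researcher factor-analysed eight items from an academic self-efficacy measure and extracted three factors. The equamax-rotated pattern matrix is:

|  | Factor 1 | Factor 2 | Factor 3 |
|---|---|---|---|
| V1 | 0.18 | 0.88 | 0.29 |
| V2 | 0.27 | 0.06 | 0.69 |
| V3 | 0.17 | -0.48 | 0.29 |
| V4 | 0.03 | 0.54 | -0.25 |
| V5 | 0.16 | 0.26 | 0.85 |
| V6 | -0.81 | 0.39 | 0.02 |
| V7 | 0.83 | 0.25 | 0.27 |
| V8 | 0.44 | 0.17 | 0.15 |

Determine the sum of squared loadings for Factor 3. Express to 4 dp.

1.5251

SS loadings for Factor 3 = 0.29² + 0.69² + 0.29² + (-0.25)² + 0.85² + 0.02² + 0.27² + 0.15² = 0.0841 + 0.4761 + 0.0841 + 0.0625 + 0.7225 + 0.0004 + 0.0729 + 0.0225 = 1.5251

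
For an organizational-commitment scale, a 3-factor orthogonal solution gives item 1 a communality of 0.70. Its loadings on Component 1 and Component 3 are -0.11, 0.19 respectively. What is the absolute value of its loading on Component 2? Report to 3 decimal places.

Under orthogonal rotation h² = Σλ², so λ_Component 2² = h² − (0.0482) = 0.70 − 0.0482 = 0.6518.
|λ| = √0.6518 = 0.8073.

0.807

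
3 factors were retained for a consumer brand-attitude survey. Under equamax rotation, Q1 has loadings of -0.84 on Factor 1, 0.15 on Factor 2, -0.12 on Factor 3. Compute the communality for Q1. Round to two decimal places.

0.74

h² = (-0.84)² + 0.15² + (-0.12)² = 0.7056 + 0.0225 + 0.0144 = 0.7425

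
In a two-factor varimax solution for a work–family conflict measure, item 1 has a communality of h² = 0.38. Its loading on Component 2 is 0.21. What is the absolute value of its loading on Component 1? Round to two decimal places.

Under orthogonal rotation h² = Σλ², so λ_Component 1² = h² − (0.0441) = 0.38 − 0.0441 = 0.3359.
|λ| = √0.3359 = 0.5796.

0.58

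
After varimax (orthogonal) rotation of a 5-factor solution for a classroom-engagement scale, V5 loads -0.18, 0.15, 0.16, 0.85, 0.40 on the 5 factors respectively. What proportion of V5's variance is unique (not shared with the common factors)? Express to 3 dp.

0.037

h² = (-0.18)² + 0.15² + 0.16² + 0.85² + 0.40² = 0.0324 + 0.0225 + 0.0256 + 0.7225 + 0.1600 = 0.9630
Uniqueness u² = 1 − h² = 1 − 0.9630 = 0.0370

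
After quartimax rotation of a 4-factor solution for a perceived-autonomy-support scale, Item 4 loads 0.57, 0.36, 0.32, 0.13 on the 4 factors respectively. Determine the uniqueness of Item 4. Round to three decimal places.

h² = 0.57² + 0.36² + 0.32² + 0.13² = 0.3249 + 0.1296 + 0.1024 + 0.0169 = 0.5738
Uniqueness u² = 1 − h² = 1 − 0.5738 = 0.4262

0.426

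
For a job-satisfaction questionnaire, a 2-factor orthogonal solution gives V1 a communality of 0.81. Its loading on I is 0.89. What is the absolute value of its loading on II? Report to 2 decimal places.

Under orthogonal rotation h² = Σλ², so λ_II² = h² − (0.7921) = 0.81 − 0.7921 = 0.0179.
|λ| = √0.0179 = 0.1338.

0.13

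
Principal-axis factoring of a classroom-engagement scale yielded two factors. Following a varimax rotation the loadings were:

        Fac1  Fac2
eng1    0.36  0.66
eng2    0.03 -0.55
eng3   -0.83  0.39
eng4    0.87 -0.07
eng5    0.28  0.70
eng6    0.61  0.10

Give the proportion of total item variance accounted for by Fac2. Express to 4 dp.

0.2325

SS loadings for Fac2 = 0.66² + (-0.55)² + 0.39² + (-0.07)² + 0.70² + 0.10² = 1.3951
Proportion of variance = 1.3951 / 6 = 0.2325.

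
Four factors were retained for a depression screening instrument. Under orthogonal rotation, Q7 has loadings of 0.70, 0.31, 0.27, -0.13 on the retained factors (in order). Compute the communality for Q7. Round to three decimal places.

0.676

h² = 0.70² + 0.31² + 0.27² + (-0.13)² = 0.4900 + 0.0961 + 0.0729 + 0.0169 = 0.6759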